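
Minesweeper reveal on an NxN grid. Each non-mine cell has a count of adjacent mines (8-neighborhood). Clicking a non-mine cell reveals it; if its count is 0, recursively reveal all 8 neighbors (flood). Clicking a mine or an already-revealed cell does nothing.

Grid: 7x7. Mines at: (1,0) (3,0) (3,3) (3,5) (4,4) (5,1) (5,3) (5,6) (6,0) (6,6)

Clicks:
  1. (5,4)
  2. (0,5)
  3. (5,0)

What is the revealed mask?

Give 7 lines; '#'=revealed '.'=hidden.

Answer: .######
.######
.######
.......
.......
#...#..
.......

Derivation:
Click 1 (5,4) count=2: revealed 1 new [(5,4)] -> total=1
Click 2 (0,5) count=0: revealed 18 new [(0,1) (0,2) (0,3) (0,4) (0,5) (0,6) (1,1) (1,2) (1,3) (1,4) (1,5) (1,6) (2,1) (2,2) (2,3) (2,4) (2,5) (2,6)] -> total=19
Click 3 (5,0) count=2: revealed 1 new [(5,0)] -> total=20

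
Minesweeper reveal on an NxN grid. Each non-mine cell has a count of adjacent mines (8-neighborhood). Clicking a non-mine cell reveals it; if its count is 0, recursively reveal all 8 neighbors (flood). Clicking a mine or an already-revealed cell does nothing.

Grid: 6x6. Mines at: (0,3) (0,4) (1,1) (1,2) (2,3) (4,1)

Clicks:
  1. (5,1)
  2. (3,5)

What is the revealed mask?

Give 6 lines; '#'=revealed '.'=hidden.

Answer: ......
....##
....##
..####
..####
.#####

Derivation:
Click 1 (5,1) count=1: revealed 1 new [(5,1)] -> total=1
Click 2 (3,5) count=0: revealed 16 new [(1,4) (1,5) (2,4) (2,5) (3,2) (3,3) (3,4) (3,5) (4,2) (4,3) (4,4) (4,5) (5,2) (5,3) (5,4) (5,5)] -> total=17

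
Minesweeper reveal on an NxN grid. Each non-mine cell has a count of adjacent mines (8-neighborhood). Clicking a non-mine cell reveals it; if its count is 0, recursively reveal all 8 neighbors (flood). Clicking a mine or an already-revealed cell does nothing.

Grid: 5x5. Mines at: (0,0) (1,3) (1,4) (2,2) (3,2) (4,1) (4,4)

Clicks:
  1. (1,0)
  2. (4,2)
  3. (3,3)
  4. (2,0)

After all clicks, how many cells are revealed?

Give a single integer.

Answer: 8

Derivation:
Click 1 (1,0) count=1: revealed 1 new [(1,0)] -> total=1
Click 2 (4,2) count=2: revealed 1 new [(4,2)] -> total=2
Click 3 (3,3) count=3: revealed 1 new [(3,3)] -> total=3
Click 4 (2,0) count=0: revealed 5 new [(1,1) (2,0) (2,1) (3,0) (3,1)] -> total=8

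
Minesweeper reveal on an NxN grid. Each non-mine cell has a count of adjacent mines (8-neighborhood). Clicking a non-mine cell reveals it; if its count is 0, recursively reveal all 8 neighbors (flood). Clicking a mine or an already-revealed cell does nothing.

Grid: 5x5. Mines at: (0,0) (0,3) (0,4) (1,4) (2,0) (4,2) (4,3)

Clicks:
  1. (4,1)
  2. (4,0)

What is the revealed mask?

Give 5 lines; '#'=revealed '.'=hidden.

Click 1 (4,1) count=1: revealed 1 new [(4,1)] -> total=1
Click 2 (4,0) count=0: revealed 3 new [(3,0) (3,1) (4,0)] -> total=4

Answer: .....
.....
.....
##...
##...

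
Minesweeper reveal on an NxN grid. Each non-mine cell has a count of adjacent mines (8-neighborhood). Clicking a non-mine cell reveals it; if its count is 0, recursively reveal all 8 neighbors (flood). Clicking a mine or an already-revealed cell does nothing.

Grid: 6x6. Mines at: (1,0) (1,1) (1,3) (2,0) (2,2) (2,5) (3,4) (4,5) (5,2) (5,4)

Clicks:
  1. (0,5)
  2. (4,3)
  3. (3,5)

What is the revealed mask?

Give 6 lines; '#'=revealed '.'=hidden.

Answer: ....##
....##
......
.....#
...#..
......

Derivation:
Click 1 (0,5) count=0: revealed 4 new [(0,4) (0,5) (1,4) (1,5)] -> total=4
Click 2 (4,3) count=3: revealed 1 new [(4,3)] -> total=5
Click 3 (3,5) count=3: revealed 1 new [(3,5)] -> total=6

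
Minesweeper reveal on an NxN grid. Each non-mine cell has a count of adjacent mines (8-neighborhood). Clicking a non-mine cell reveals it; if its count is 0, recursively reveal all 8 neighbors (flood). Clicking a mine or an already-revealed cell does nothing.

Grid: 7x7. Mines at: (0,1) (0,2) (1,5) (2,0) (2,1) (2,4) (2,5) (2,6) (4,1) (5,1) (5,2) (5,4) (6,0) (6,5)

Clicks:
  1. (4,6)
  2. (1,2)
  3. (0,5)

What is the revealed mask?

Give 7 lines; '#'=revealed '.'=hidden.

Answer: .....#.
..#....
.......
.....##
.....##
.....##
.......

Derivation:
Click 1 (4,6) count=0: revealed 6 new [(3,5) (3,6) (4,5) (4,6) (5,5) (5,6)] -> total=6
Click 2 (1,2) count=3: revealed 1 new [(1,2)] -> total=7
Click 3 (0,5) count=1: revealed 1 new [(0,5)] -> total=8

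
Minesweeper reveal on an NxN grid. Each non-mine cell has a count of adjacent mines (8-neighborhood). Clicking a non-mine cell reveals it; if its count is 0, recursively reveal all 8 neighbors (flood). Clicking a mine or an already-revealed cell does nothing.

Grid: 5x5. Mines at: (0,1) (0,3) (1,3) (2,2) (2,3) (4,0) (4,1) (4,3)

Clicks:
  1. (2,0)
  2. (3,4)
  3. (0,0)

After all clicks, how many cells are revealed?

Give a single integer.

Click 1 (2,0) count=0: revealed 6 new [(1,0) (1,1) (2,0) (2,1) (3,0) (3,1)] -> total=6
Click 2 (3,4) count=2: revealed 1 new [(3,4)] -> total=7
Click 3 (0,0) count=1: revealed 1 new [(0,0)] -> total=8

Answer: 8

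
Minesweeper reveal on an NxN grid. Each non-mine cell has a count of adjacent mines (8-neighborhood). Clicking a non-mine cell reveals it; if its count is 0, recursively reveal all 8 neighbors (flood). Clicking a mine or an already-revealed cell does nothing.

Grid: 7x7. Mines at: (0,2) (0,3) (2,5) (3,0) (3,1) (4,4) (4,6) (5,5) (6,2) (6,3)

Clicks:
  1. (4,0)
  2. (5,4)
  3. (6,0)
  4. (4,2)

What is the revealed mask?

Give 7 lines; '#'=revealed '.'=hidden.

Answer: .......
.......
.......
.......
###....
##..#..
##.....

Derivation:
Click 1 (4,0) count=2: revealed 1 new [(4,0)] -> total=1
Click 2 (5,4) count=3: revealed 1 new [(5,4)] -> total=2
Click 3 (6,0) count=0: revealed 5 new [(4,1) (5,0) (5,1) (6,0) (6,1)] -> total=7
Click 4 (4,2) count=1: revealed 1 new [(4,2)] -> total=8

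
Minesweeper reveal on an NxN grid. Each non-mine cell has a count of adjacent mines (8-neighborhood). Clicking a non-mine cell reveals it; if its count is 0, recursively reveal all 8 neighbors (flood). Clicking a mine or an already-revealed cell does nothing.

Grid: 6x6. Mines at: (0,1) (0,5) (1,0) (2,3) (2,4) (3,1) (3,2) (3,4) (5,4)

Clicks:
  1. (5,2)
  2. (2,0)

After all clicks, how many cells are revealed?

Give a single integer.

Answer: 9

Derivation:
Click 1 (5,2) count=0: revealed 8 new [(4,0) (4,1) (4,2) (4,3) (5,0) (5,1) (5,2) (5,3)] -> total=8
Click 2 (2,0) count=2: revealed 1 new [(2,0)] -> total=9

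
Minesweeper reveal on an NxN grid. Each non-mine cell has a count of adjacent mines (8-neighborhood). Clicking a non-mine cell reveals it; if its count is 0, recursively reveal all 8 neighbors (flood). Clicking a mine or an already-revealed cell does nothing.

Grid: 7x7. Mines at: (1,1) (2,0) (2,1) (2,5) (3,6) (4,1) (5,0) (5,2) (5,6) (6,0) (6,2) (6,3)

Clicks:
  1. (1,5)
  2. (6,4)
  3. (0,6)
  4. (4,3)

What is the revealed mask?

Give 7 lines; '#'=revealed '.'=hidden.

Answer: ..#####
..#####
..###..
..####.
..####.
...###.
....#..

Derivation:
Click 1 (1,5) count=1: revealed 1 new [(1,5)] -> total=1
Click 2 (6,4) count=1: revealed 1 new [(6,4)] -> total=2
Click 3 (0,6) count=0: revealed 23 new [(0,2) (0,3) (0,4) (0,5) (0,6) (1,2) (1,3) (1,4) (1,6) (2,2) (2,3) (2,4) (3,2) (3,3) (3,4) (3,5) (4,2) (4,3) (4,4) (4,5) (5,3) (5,4) (5,5)] -> total=25
Click 4 (4,3) count=1: revealed 0 new [(none)] -> total=25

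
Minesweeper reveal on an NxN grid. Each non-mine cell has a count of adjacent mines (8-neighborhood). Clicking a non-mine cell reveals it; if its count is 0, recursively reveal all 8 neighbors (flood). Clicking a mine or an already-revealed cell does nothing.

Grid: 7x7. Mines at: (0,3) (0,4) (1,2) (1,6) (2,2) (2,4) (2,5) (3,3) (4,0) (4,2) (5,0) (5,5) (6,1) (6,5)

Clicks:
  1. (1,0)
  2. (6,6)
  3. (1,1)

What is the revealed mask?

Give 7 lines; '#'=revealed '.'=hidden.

Click 1 (1,0) count=0: revealed 8 new [(0,0) (0,1) (1,0) (1,1) (2,0) (2,1) (3,0) (3,1)] -> total=8
Click 2 (6,6) count=2: revealed 1 new [(6,6)] -> total=9
Click 3 (1,1) count=2: revealed 0 new [(none)] -> total=9

Answer: ##.....
##.....
##.....
##.....
.......
.......
......#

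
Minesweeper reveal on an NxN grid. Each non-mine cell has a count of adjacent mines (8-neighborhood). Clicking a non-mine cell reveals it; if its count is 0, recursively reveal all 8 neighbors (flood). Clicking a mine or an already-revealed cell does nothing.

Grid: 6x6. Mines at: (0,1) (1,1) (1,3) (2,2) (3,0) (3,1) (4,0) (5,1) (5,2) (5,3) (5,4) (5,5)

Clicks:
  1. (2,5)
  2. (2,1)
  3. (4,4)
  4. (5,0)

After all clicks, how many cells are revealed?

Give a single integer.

Answer: 15

Derivation:
Click 1 (2,5) count=0: revealed 13 new [(0,4) (0,5) (1,4) (1,5) (2,3) (2,4) (2,5) (3,3) (3,4) (3,5) (4,3) (4,4) (4,5)] -> total=13
Click 2 (2,1) count=4: revealed 1 new [(2,1)] -> total=14
Click 3 (4,4) count=3: revealed 0 new [(none)] -> total=14
Click 4 (5,0) count=2: revealed 1 new [(5,0)] -> total=15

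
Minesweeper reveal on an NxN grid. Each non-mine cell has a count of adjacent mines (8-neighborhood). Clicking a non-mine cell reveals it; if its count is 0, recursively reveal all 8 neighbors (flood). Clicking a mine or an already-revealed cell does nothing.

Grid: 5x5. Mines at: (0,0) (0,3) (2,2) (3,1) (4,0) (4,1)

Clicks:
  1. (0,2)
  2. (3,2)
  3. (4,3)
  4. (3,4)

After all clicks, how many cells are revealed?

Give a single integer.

Click 1 (0,2) count=1: revealed 1 new [(0,2)] -> total=1
Click 2 (3,2) count=3: revealed 1 new [(3,2)] -> total=2
Click 3 (4,3) count=0: revealed 9 new [(1,3) (1,4) (2,3) (2,4) (3,3) (3,4) (4,2) (4,3) (4,4)] -> total=11
Click 4 (3,4) count=0: revealed 0 new [(none)] -> total=11

Answer: 11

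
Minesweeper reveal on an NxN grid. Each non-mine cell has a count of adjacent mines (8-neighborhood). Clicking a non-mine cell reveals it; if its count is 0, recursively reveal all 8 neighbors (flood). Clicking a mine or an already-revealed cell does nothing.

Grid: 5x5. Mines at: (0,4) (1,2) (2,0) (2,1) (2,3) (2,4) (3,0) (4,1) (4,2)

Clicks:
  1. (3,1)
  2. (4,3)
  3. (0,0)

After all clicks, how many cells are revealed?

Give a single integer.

Click 1 (3,1) count=5: revealed 1 new [(3,1)] -> total=1
Click 2 (4,3) count=1: revealed 1 new [(4,3)] -> total=2
Click 3 (0,0) count=0: revealed 4 new [(0,0) (0,1) (1,0) (1,1)] -> total=6

Answer: 6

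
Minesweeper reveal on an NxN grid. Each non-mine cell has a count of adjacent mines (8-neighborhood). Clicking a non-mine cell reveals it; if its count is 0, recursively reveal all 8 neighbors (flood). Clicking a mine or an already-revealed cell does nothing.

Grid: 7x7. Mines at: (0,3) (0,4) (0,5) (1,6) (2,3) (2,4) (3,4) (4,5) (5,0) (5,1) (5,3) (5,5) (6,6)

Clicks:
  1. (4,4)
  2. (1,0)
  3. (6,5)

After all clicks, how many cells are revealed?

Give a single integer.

Click 1 (4,4) count=4: revealed 1 new [(4,4)] -> total=1
Click 2 (1,0) count=0: revealed 15 new [(0,0) (0,1) (0,2) (1,0) (1,1) (1,2) (2,0) (2,1) (2,2) (3,0) (3,1) (3,2) (4,0) (4,1) (4,2)] -> total=16
Click 3 (6,5) count=2: revealed 1 new [(6,5)] -> total=17

Answer: 17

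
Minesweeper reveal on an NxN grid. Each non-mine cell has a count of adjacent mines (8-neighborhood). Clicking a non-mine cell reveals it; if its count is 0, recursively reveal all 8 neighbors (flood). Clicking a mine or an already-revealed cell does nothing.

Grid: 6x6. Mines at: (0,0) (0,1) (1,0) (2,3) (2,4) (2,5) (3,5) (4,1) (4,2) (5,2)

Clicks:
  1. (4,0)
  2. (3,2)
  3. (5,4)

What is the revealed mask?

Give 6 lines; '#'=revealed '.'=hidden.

Click 1 (4,0) count=1: revealed 1 new [(4,0)] -> total=1
Click 2 (3,2) count=3: revealed 1 new [(3,2)] -> total=2
Click 3 (5,4) count=0: revealed 6 new [(4,3) (4,4) (4,5) (5,3) (5,4) (5,5)] -> total=8

Answer: ......
......
......
..#...
#..###
...###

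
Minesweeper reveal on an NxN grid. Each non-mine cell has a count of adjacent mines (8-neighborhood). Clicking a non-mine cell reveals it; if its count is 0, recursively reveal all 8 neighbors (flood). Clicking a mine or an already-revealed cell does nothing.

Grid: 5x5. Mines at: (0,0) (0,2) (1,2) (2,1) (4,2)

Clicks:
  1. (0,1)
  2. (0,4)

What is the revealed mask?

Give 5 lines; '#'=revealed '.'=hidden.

Answer: .#.##
...##
...##
...##
...##

Derivation:
Click 1 (0,1) count=3: revealed 1 new [(0,1)] -> total=1
Click 2 (0,4) count=0: revealed 10 new [(0,3) (0,4) (1,3) (1,4) (2,3) (2,4) (3,3) (3,4) (4,3) (4,4)] -> total=11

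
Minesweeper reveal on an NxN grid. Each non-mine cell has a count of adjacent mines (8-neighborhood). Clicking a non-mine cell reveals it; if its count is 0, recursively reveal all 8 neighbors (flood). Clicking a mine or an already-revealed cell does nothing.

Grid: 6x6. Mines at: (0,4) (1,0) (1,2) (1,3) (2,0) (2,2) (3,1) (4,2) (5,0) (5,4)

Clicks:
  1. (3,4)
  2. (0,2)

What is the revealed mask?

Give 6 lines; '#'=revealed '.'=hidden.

Click 1 (3,4) count=0: revealed 11 new [(1,4) (1,5) (2,3) (2,4) (2,5) (3,3) (3,4) (3,5) (4,3) (4,4) (4,5)] -> total=11
Click 2 (0,2) count=2: revealed 1 new [(0,2)] -> total=12

Answer: ..#...
....##
...###
...###
...###
......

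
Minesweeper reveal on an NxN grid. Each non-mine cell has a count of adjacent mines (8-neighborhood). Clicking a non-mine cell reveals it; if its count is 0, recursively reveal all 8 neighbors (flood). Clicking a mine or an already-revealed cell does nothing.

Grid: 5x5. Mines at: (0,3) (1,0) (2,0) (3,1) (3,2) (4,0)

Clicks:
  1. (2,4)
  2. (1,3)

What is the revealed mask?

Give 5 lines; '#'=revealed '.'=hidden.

Answer: .....
...##
...##
...##
...##

Derivation:
Click 1 (2,4) count=0: revealed 8 new [(1,3) (1,4) (2,3) (2,4) (3,3) (3,4) (4,3) (4,4)] -> total=8
Click 2 (1,3) count=1: revealed 0 new [(none)] -> total=8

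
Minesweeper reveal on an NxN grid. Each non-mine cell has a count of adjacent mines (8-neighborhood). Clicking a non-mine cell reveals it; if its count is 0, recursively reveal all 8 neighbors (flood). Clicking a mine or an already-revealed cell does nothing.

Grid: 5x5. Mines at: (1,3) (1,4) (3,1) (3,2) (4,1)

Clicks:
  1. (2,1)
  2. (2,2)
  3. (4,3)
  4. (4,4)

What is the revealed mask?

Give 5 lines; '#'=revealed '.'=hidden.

Click 1 (2,1) count=2: revealed 1 new [(2,1)] -> total=1
Click 2 (2,2) count=3: revealed 1 new [(2,2)] -> total=2
Click 3 (4,3) count=1: revealed 1 new [(4,3)] -> total=3
Click 4 (4,4) count=0: revealed 5 new [(2,3) (2,4) (3,3) (3,4) (4,4)] -> total=8

Answer: .....
.....
.####
...##
...##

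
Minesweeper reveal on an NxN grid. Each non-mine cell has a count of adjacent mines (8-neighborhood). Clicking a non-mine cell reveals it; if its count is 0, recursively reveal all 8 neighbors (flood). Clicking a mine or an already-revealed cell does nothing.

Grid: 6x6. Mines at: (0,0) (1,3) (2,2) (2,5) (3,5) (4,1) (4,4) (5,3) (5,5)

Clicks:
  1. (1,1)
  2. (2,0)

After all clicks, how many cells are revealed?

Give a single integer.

Answer: 6

Derivation:
Click 1 (1,1) count=2: revealed 1 new [(1,1)] -> total=1
Click 2 (2,0) count=0: revealed 5 new [(1,0) (2,0) (2,1) (3,0) (3,1)] -> total=6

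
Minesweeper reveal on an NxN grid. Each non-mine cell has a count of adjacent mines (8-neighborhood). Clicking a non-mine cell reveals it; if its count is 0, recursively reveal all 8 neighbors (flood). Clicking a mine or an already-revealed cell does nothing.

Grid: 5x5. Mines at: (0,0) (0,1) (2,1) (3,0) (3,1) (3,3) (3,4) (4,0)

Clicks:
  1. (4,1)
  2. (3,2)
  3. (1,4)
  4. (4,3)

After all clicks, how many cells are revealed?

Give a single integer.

Answer: 12

Derivation:
Click 1 (4,1) count=3: revealed 1 new [(4,1)] -> total=1
Click 2 (3,2) count=3: revealed 1 new [(3,2)] -> total=2
Click 3 (1,4) count=0: revealed 9 new [(0,2) (0,3) (0,4) (1,2) (1,3) (1,4) (2,2) (2,3) (2,4)] -> total=11
Click 4 (4,3) count=2: revealed 1 new [(4,3)] -> total=12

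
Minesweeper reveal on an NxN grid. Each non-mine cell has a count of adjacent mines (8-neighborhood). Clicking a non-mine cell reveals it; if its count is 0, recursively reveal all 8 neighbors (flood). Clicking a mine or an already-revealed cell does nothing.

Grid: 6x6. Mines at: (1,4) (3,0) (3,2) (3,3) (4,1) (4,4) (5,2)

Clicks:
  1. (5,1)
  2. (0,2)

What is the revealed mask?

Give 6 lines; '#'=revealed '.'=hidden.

Click 1 (5,1) count=2: revealed 1 new [(5,1)] -> total=1
Click 2 (0,2) count=0: revealed 12 new [(0,0) (0,1) (0,2) (0,3) (1,0) (1,1) (1,2) (1,3) (2,0) (2,1) (2,2) (2,3)] -> total=13

Answer: ####..
####..
####..
......
......
.#....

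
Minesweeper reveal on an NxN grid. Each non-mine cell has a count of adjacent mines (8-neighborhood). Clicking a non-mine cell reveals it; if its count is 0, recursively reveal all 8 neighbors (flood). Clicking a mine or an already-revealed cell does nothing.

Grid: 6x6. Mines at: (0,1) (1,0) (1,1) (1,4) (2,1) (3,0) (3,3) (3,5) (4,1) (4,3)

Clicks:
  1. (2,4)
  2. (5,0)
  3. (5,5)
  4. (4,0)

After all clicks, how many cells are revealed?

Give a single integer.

Answer: 7

Derivation:
Click 1 (2,4) count=3: revealed 1 new [(2,4)] -> total=1
Click 2 (5,0) count=1: revealed 1 new [(5,0)] -> total=2
Click 3 (5,5) count=0: revealed 4 new [(4,4) (4,5) (5,4) (5,5)] -> total=6
Click 4 (4,0) count=2: revealed 1 new [(4,0)] -> total=7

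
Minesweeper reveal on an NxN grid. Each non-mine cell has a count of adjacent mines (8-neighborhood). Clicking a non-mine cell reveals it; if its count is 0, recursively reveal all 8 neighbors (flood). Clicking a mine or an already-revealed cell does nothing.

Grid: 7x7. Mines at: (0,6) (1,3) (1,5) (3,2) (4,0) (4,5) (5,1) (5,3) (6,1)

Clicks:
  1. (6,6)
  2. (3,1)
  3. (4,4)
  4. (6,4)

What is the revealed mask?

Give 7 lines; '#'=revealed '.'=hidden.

Answer: .......
.......
.......
.#.....
....#..
....###
....###

Derivation:
Click 1 (6,6) count=0: revealed 6 new [(5,4) (5,5) (5,6) (6,4) (6,5) (6,6)] -> total=6
Click 2 (3,1) count=2: revealed 1 new [(3,1)] -> total=7
Click 3 (4,4) count=2: revealed 1 new [(4,4)] -> total=8
Click 4 (6,4) count=1: revealed 0 new [(none)] -> total=8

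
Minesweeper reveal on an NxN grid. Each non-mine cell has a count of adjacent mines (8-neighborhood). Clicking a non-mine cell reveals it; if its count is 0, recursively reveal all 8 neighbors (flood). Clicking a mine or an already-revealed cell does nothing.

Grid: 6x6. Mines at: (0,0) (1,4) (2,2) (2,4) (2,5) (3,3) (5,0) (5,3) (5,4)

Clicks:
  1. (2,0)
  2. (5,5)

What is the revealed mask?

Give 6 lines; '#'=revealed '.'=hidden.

Click 1 (2,0) count=0: revealed 8 new [(1,0) (1,1) (2,0) (2,1) (3,0) (3,1) (4,0) (4,1)] -> total=8
Click 2 (5,5) count=1: revealed 1 new [(5,5)] -> total=9

Answer: ......
##....
##....
##....
##....
.....#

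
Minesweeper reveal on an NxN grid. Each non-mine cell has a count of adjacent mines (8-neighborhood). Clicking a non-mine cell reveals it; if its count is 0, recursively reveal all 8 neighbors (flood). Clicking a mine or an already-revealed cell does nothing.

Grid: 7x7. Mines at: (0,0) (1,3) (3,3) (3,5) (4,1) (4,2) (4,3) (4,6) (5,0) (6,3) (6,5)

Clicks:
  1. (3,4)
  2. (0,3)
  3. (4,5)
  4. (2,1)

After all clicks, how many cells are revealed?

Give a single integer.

Click 1 (3,4) count=3: revealed 1 new [(3,4)] -> total=1
Click 2 (0,3) count=1: revealed 1 new [(0,3)] -> total=2
Click 3 (4,5) count=2: revealed 1 new [(4,5)] -> total=3
Click 4 (2,1) count=0: revealed 9 new [(1,0) (1,1) (1,2) (2,0) (2,1) (2,2) (3,0) (3,1) (3,2)] -> total=12

Answer: 12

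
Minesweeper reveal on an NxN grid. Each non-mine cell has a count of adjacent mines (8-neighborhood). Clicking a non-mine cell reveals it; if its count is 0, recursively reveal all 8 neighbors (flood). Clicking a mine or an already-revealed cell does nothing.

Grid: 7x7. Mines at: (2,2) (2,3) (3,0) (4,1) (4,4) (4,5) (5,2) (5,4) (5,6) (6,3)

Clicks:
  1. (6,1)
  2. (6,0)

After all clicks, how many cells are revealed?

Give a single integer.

Click 1 (6,1) count=1: revealed 1 new [(6,1)] -> total=1
Click 2 (6,0) count=0: revealed 3 new [(5,0) (5,1) (6,0)] -> total=4

Answer: 4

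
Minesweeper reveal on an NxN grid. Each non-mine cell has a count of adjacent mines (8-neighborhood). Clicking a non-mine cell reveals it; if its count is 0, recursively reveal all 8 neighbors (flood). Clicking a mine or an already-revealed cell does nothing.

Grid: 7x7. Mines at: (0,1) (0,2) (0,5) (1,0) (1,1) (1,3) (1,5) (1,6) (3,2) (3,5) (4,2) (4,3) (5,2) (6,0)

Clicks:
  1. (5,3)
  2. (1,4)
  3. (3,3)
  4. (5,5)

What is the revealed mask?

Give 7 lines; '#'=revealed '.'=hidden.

Answer: .......
....#..
.......
...#...
....###
...####
...####

Derivation:
Click 1 (5,3) count=3: revealed 1 new [(5,3)] -> total=1
Click 2 (1,4) count=3: revealed 1 new [(1,4)] -> total=2
Click 3 (3,3) count=3: revealed 1 new [(3,3)] -> total=3
Click 4 (5,5) count=0: revealed 10 new [(4,4) (4,5) (4,6) (5,4) (5,5) (5,6) (6,3) (6,4) (6,5) (6,6)] -> total=13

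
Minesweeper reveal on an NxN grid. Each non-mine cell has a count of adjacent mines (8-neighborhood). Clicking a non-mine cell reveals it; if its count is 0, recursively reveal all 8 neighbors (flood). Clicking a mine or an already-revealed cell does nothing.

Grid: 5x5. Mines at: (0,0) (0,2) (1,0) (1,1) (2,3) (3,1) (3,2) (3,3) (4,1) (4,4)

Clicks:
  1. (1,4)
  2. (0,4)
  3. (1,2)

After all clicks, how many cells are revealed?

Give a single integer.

Answer: 5

Derivation:
Click 1 (1,4) count=1: revealed 1 new [(1,4)] -> total=1
Click 2 (0,4) count=0: revealed 3 new [(0,3) (0,4) (1,3)] -> total=4
Click 3 (1,2) count=3: revealed 1 new [(1,2)] -> total=5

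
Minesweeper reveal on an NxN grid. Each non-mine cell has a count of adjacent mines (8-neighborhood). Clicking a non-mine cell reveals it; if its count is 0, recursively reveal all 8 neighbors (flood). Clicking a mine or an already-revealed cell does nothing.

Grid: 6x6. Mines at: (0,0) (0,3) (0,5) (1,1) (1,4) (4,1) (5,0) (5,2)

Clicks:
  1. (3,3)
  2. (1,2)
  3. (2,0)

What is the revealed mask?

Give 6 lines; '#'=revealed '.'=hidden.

Click 1 (3,3) count=0: revealed 15 new [(2,2) (2,3) (2,4) (2,5) (3,2) (3,3) (3,4) (3,5) (4,2) (4,3) (4,4) (4,5) (5,3) (5,4) (5,5)] -> total=15
Click 2 (1,2) count=2: revealed 1 new [(1,2)] -> total=16
Click 3 (2,0) count=1: revealed 1 new [(2,0)] -> total=17

Answer: ......
..#...
#.####
..####
..####
...###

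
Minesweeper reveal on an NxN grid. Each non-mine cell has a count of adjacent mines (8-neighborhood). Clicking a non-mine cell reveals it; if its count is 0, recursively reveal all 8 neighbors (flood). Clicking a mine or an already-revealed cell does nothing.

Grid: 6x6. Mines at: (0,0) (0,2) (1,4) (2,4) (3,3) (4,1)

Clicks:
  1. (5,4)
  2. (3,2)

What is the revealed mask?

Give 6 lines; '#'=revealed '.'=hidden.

Click 1 (5,4) count=0: revealed 10 new [(3,4) (3,5) (4,2) (4,3) (4,4) (4,5) (5,2) (5,3) (5,4) (5,5)] -> total=10
Click 2 (3,2) count=2: revealed 1 new [(3,2)] -> total=11

Answer: ......
......
......
..#.##
..####
..####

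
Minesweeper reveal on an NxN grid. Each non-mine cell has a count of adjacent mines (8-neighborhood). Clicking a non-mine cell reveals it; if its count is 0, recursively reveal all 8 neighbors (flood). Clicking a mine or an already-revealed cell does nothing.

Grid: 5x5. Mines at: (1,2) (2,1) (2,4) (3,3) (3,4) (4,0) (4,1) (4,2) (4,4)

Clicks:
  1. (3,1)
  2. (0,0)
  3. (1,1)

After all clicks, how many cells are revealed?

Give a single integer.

Click 1 (3,1) count=4: revealed 1 new [(3,1)] -> total=1
Click 2 (0,0) count=0: revealed 4 new [(0,0) (0,1) (1,0) (1,1)] -> total=5
Click 3 (1,1) count=2: revealed 0 new [(none)] -> total=5

Answer: 5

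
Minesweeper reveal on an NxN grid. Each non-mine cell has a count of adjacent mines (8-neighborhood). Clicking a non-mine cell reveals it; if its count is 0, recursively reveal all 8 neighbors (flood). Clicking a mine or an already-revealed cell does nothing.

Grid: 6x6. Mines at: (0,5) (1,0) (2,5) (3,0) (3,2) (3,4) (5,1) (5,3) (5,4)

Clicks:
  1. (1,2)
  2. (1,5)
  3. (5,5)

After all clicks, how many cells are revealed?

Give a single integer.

Click 1 (1,2) count=0: revealed 12 new [(0,1) (0,2) (0,3) (0,4) (1,1) (1,2) (1,3) (1,4) (2,1) (2,2) (2,3) (2,4)] -> total=12
Click 2 (1,5) count=2: revealed 1 new [(1,5)] -> total=13
Click 3 (5,5) count=1: revealed 1 new [(5,5)] -> total=14

Answer: 14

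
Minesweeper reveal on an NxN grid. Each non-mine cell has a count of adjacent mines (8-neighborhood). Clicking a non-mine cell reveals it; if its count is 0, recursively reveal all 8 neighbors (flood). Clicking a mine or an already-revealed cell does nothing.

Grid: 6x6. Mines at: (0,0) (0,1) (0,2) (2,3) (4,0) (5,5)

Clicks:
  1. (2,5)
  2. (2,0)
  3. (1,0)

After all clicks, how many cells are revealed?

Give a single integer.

Answer: 21

Derivation:
Click 1 (2,5) count=0: revealed 12 new [(0,3) (0,4) (0,5) (1,3) (1,4) (1,5) (2,4) (2,5) (3,4) (3,5) (4,4) (4,5)] -> total=12
Click 2 (2,0) count=0: revealed 9 new [(1,0) (1,1) (1,2) (2,0) (2,1) (2,2) (3,0) (3,1) (3,2)] -> total=21
Click 3 (1,0) count=2: revealed 0 new [(none)] -> total=21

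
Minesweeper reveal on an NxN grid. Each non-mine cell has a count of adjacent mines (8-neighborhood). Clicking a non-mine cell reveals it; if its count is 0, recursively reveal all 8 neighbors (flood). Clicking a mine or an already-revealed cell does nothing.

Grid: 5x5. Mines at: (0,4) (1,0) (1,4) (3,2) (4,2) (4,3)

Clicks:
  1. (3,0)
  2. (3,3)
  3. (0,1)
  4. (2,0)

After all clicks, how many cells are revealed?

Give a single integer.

Answer: 8

Derivation:
Click 1 (3,0) count=0: revealed 6 new [(2,0) (2,1) (3,0) (3,1) (4,0) (4,1)] -> total=6
Click 2 (3,3) count=3: revealed 1 new [(3,3)] -> total=7
Click 3 (0,1) count=1: revealed 1 new [(0,1)] -> total=8
Click 4 (2,0) count=1: revealed 0 new [(none)] -> total=8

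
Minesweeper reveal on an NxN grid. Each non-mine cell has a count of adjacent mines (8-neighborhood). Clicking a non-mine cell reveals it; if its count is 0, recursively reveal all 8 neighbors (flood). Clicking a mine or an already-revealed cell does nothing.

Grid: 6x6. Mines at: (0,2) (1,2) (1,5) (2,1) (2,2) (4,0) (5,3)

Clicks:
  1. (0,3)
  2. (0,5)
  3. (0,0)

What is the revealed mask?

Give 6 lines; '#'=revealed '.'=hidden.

Click 1 (0,3) count=2: revealed 1 new [(0,3)] -> total=1
Click 2 (0,5) count=1: revealed 1 new [(0,5)] -> total=2
Click 3 (0,0) count=0: revealed 4 new [(0,0) (0,1) (1,0) (1,1)] -> total=6

Answer: ##.#.#
##....
......
......
......
......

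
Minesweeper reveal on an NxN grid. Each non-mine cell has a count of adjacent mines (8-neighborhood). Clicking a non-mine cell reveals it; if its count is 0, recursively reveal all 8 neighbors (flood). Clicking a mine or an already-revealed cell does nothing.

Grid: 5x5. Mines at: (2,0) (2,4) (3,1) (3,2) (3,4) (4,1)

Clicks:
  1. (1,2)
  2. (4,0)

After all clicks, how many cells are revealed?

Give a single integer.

Answer: 14

Derivation:
Click 1 (1,2) count=0: revealed 13 new [(0,0) (0,1) (0,2) (0,3) (0,4) (1,0) (1,1) (1,2) (1,3) (1,4) (2,1) (2,2) (2,3)] -> total=13
Click 2 (4,0) count=2: revealed 1 new [(4,0)] -> total=14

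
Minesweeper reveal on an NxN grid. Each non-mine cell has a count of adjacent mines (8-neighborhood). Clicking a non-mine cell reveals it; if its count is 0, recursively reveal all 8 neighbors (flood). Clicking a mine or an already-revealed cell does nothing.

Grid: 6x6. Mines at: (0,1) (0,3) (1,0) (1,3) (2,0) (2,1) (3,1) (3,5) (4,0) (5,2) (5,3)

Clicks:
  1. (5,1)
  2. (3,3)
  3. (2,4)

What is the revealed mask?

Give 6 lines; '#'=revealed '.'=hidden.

Click 1 (5,1) count=2: revealed 1 new [(5,1)] -> total=1
Click 2 (3,3) count=0: revealed 9 new [(2,2) (2,3) (2,4) (3,2) (3,3) (3,4) (4,2) (4,3) (4,4)] -> total=10
Click 3 (2,4) count=2: revealed 0 new [(none)] -> total=10

Answer: ......
......
..###.
..###.
..###.
.#....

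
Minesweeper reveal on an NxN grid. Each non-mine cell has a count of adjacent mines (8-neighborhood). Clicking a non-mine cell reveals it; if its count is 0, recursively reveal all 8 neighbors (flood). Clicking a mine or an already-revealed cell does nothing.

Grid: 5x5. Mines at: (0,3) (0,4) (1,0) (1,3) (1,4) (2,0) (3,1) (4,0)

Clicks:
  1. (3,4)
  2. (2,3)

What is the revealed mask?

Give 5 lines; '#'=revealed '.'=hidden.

Click 1 (3,4) count=0: revealed 9 new [(2,2) (2,3) (2,4) (3,2) (3,3) (3,4) (4,2) (4,3) (4,4)] -> total=9
Click 2 (2,3) count=2: revealed 0 new [(none)] -> total=9

Answer: .....
.....
..###
..###
..###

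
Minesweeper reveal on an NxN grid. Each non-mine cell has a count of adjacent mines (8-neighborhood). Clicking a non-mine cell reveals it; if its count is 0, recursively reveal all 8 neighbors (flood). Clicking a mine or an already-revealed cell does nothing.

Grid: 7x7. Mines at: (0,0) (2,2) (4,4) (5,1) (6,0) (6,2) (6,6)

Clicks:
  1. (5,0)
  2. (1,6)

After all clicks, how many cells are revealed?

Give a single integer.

Answer: 25

Derivation:
Click 1 (5,0) count=2: revealed 1 new [(5,0)] -> total=1
Click 2 (1,6) count=0: revealed 24 new [(0,1) (0,2) (0,3) (0,4) (0,5) (0,6) (1,1) (1,2) (1,3) (1,4) (1,5) (1,6) (2,3) (2,4) (2,5) (2,6) (3,3) (3,4) (3,5) (3,6) (4,5) (4,6) (5,5) (5,6)] -> total=25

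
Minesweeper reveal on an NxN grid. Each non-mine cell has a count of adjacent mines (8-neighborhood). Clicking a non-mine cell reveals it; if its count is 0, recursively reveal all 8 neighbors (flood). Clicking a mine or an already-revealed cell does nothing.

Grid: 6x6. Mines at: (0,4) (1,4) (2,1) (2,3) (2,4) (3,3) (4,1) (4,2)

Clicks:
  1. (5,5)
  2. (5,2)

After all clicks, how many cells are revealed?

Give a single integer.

Answer: 9

Derivation:
Click 1 (5,5) count=0: revealed 8 new [(3,4) (3,5) (4,3) (4,4) (4,5) (5,3) (5,4) (5,5)] -> total=8
Click 2 (5,2) count=2: revealed 1 new [(5,2)] -> total=9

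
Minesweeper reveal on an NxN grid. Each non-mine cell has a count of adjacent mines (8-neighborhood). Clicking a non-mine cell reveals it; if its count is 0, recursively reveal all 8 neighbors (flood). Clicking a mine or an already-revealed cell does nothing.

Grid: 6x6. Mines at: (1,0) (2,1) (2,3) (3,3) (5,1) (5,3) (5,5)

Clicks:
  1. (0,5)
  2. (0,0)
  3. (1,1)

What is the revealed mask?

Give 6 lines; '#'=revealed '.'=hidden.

Click 1 (0,5) count=0: revealed 16 new [(0,1) (0,2) (0,3) (0,4) (0,5) (1,1) (1,2) (1,3) (1,4) (1,5) (2,4) (2,5) (3,4) (3,5) (4,4) (4,5)] -> total=16
Click 2 (0,0) count=1: revealed 1 new [(0,0)] -> total=17
Click 3 (1,1) count=2: revealed 0 new [(none)] -> total=17

Answer: ######
.#####
....##
....##
....##
......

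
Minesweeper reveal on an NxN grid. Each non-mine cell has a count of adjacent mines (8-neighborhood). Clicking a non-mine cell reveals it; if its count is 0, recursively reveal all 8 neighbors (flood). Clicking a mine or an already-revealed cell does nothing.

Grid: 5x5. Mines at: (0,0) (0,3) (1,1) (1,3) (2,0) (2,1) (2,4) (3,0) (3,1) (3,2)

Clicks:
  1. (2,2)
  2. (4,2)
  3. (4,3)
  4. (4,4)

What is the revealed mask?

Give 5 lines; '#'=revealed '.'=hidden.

Click 1 (2,2) count=5: revealed 1 new [(2,2)] -> total=1
Click 2 (4,2) count=2: revealed 1 new [(4,2)] -> total=2
Click 3 (4,3) count=1: revealed 1 new [(4,3)] -> total=3
Click 4 (4,4) count=0: revealed 3 new [(3,3) (3,4) (4,4)] -> total=6

Answer: .....
.....
..#..
...##
..###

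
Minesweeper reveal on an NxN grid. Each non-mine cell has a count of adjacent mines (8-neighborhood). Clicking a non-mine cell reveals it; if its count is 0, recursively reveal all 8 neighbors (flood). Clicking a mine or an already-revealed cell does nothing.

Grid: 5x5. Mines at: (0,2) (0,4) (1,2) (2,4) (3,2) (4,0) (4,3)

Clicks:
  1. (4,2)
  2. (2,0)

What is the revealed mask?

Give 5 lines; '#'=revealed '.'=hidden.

Answer: ##...
##...
##...
##...
..#..

Derivation:
Click 1 (4,2) count=2: revealed 1 new [(4,2)] -> total=1
Click 2 (2,0) count=0: revealed 8 new [(0,0) (0,1) (1,0) (1,1) (2,0) (2,1) (3,0) (3,1)] -> total=9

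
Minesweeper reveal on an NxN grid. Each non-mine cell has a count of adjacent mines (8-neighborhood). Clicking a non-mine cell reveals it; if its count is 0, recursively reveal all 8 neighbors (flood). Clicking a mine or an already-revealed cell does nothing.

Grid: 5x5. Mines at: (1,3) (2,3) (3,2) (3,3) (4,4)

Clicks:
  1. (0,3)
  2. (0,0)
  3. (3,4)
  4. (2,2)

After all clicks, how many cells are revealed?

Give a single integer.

Click 1 (0,3) count=1: revealed 1 new [(0,3)] -> total=1
Click 2 (0,0) count=0: revealed 13 new [(0,0) (0,1) (0,2) (1,0) (1,1) (1,2) (2,0) (2,1) (2,2) (3,0) (3,1) (4,0) (4,1)] -> total=14
Click 3 (3,4) count=3: revealed 1 new [(3,4)] -> total=15
Click 4 (2,2) count=4: revealed 0 new [(none)] -> total=15

Answer: 15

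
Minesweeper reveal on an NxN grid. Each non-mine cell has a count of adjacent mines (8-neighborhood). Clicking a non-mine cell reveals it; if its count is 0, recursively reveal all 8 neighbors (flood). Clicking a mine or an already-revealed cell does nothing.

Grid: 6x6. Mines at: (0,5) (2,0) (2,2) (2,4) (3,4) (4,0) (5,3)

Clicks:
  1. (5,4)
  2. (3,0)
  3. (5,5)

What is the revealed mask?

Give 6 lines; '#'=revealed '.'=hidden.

Click 1 (5,4) count=1: revealed 1 new [(5,4)] -> total=1
Click 2 (3,0) count=2: revealed 1 new [(3,0)] -> total=2
Click 3 (5,5) count=0: revealed 3 new [(4,4) (4,5) (5,5)] -> total=5

Answer: ......
......
......
#.....
....##
....##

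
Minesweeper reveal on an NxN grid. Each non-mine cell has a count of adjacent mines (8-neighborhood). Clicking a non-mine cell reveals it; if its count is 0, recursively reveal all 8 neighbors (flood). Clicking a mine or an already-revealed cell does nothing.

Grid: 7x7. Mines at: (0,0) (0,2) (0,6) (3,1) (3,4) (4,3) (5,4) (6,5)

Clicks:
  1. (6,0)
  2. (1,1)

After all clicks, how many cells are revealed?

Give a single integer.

Click 1 (6,0) count=0: revealed 11 new [(4,0) (4,1) (4,2) (5,0) (5,1) (5,2) (5,3) (6,0) (6,1) (6,2) (6,3)] -> total=11
Click 2 (1,1) count=2: revealed 1 new [(1,1)] -> total=12

Answer: 12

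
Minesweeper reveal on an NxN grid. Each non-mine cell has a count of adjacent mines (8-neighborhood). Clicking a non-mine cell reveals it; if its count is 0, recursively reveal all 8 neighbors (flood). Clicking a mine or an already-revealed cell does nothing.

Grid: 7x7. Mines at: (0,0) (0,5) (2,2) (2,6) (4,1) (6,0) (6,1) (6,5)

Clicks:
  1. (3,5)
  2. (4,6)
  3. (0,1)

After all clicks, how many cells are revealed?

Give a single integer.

Answer: 25

Derivation:
Click 1 (3,5) count=1: revealed 1 new [(3,5)] -> total=1
Click 2 (4,6) count=0: revealed 23 new [(1,3) (1,4) (1,5) (2,3) (2,4) (2,5) (3,2) (3,3) (3,4) (3,6) (4,2) (4,3) (4,4) (4,5) (4,6) (5,2) (5,3) (5,4) (5,5) (5,6) (6,2) (6,3) (6,4)] -> total=24
Click 3 (0,1) count=1: revealed 1 new [(0,1)] -> total=25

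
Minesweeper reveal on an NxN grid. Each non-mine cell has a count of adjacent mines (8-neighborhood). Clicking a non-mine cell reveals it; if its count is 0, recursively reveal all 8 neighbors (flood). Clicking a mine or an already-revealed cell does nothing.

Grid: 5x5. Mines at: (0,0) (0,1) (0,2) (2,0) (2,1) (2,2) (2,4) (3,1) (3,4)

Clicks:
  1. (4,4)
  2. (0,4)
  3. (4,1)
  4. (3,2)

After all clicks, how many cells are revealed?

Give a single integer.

Answer: 7

Derivation:
Click 1 (4,4) count=1: revealed 1 new [(4,4)] -> total=1
Click 2 (0,4) count=0: revealed 4 new [(0,3) (0,4) (1,3) (1,4)] -> total=5
Click 3 (4,1) count=1: revealed 1 new [(4,1)] -> total=6
Click 4 (3,2) count=3: revealed 1 new [(3,2)] -> total=7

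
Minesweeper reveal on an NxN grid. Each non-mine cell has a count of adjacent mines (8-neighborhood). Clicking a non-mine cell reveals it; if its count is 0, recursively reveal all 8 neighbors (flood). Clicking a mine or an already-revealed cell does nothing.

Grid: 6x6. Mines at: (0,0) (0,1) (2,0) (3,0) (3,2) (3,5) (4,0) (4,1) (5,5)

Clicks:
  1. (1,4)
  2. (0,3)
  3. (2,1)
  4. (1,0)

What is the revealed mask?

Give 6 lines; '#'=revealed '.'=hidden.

Click 1 (1,4) count=0: revealed 12 new [(0,2) (0,3) (0,4) (0,5) (1,2) (1,3) (1,4) (1,5) (2,2) (2,3) (2,4) (2,5)] -> total=12
Click 2 (0,3) count=0: revealed 0 new [(none)] -> total=12
Click 3 (2,1) count=3: revealed 1 new [(2,1)] -> total=13
Click 4 (1,0) count=3: revealed 1 new [(1,0)] -> total=14

Answer: ..####
#.####
.#####
......
......
......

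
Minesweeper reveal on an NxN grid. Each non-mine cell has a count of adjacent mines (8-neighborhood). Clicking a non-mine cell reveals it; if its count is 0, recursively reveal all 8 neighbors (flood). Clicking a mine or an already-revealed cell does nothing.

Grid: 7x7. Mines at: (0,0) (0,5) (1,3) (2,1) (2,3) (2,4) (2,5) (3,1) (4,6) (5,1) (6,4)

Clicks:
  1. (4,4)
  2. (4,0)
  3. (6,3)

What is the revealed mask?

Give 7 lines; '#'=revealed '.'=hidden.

Answer: .......
.......
.......
..####.
#.####.
..####.
...#...

Derivation:
Click 1 (4,4) count=0: revealed 12 new [(3,2) (3,3) (3,4) (3,5) (4,2) (4,3) (4,4) (4,5) (5,2) (5,3) (5,4) (5,5)] -> total=12
Click 2 (4,0) count=2: revealed 1 new [(4,0)] -> total=13
Click 3 (6,3) count=1: revealed 1 new [(6,3)] -> total=14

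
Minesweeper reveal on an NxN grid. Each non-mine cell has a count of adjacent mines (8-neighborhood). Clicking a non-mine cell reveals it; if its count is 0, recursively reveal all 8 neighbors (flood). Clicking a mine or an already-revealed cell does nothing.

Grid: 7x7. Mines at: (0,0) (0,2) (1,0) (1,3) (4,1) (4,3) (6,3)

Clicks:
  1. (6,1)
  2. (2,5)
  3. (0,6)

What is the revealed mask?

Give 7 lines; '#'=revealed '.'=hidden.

Answer: ....###
....###
....###
....###
....###
###.###
###.###

Derivation:
Click 1 (6,1) count=0: revealed 6 new [(5,0) (5,1) (5,2) (6,0) (6,1) (6,2)] -> total=6
Click 2 (2,5) count=0: revealed 21 new [(0,4) (0,5) (0,6) (1,4) (1,5) (1,6) (2,4) (2,5) (2,6) (3,4) (3,5) (3,6) (4,4) (4,5) (4,6) (5,4) (5,5) (5,6) (6,4) (6,5) (6,6)] -> total=27
Click 3 (0,6) count=0: revealed 0 new [(none)] -> total=27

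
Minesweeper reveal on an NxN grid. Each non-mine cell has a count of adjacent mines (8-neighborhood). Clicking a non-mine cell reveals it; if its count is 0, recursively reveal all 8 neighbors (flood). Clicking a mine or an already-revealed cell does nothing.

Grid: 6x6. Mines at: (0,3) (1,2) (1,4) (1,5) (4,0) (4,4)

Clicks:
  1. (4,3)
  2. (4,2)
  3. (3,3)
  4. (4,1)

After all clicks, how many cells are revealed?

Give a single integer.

Click 1 (4,3) count=1: revealed 1 new [(4,3)] -> total=1
Click 2 (4,2) count=0: revealed 11 new [(2,1) (2,2) (2,3) (3,1) (3,2) (3,3) (4,1) (4,2) (5,1) (5,2) (5,3)] -> total=12
Click 3 (3,3) count=1: revealed 0 new [(none)] -> total=12
Click 4 (4,1) count=1: revealed 0 new [(none)] -> total=12

Answer: 12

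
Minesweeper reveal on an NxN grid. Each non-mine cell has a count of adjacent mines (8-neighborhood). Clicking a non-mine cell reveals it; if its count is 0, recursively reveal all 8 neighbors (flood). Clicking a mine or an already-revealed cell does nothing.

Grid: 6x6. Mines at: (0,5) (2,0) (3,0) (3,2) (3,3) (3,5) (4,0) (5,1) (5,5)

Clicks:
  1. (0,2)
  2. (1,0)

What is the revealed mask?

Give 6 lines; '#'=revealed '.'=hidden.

Answer: #####.
#####.
.####.
......
......
......

Derivation:
Click 1 (0,2) count=0: revealed 14 new [(0,0) (0,1) (0,2) (0,3) (0,4) (1,0) (1,1) (1,2) (1,3) (1,4) (2,1) (2,2) (2,3) (2,4)] -> total=14
Click 2 (1,0) count=1: revealed 0 new [(none)] -> total=14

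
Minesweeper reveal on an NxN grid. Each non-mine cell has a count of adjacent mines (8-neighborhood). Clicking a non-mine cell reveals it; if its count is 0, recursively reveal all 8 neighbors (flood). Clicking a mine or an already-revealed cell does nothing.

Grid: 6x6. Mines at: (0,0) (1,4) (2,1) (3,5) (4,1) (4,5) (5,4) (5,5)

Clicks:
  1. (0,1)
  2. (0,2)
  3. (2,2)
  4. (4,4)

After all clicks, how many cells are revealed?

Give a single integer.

Answer: 8

Derivation:
Click 1 (0,1) count=1: revealed 1 new [(0,1)] -> total=1
Click 2 (0,2) count=0: revealed 5 new [(0,2) (0,3) (1,1) (1,2) (1,3)] -> total=6
Click 3 (2,2) count=1: revealed 1 new [(2,2)] -> total=7
Click 4 (4,4) count=4: revealed 1 new [(4,4)] -> total=8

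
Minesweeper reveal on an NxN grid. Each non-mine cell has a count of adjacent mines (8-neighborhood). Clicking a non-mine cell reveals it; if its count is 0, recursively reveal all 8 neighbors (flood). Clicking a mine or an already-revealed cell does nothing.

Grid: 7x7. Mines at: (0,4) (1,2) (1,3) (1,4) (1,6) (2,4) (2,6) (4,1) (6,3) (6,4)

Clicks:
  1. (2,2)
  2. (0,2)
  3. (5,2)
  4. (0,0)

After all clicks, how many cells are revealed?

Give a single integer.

Answer: 11

Derivation:
Click 1 (2,2) count=2: revealed 1 new [(2,2)] -> total=1
Click 2 (0,2) count=2: revealed 1 new [(0,2)] -> total=2
Click 3 (5,2) count=2: revealed 1 new [(5,2)] -> total=3
Click 4 (0,0) count=0: revealed 8 new [(0,0) (0,1) (1,0) (1,1) (2,0) (2,1) (3,0) (3,1)] -> total=11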